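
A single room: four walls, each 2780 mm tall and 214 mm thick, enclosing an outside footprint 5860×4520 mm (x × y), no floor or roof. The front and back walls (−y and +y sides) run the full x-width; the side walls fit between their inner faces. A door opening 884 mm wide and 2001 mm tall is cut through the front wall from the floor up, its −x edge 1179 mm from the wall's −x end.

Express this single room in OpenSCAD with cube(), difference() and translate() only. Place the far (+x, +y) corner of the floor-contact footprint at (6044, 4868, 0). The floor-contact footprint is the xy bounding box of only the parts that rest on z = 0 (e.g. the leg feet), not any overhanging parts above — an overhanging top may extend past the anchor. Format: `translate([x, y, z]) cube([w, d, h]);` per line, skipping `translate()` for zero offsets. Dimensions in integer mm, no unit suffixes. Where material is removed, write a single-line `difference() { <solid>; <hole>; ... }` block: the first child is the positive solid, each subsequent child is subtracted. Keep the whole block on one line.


difference() { translate([184, 348, 0]) cube([5860, 214, 2780]); translate([1363, 348, 0]) cube([884, 214, 2001]); }
translate([184, 4654, 0]) cube([5860, 214, 2780]);
translate([184, 562, 0]) cube([214, 4092, 2780]);
translate([5830, 562, 0]) cube([214, 4092, 2780]);


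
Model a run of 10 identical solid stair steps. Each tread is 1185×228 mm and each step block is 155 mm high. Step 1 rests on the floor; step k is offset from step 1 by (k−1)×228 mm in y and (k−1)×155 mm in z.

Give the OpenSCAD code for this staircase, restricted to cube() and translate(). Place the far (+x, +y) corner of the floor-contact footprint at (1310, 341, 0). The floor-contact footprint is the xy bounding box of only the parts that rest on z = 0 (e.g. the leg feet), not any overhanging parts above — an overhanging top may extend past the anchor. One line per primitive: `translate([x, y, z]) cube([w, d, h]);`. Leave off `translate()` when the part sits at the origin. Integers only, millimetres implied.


translate([125, 113, 0]) cube([1185, 228, 155]);
translate([125, 341, 155]) cube([1185, 228, 155]);
translate([125, 569, 310]) cube([1185, 228, 155]);
translate([125, 797, 465]) cube([1185, 228, 155]);
translate([125, 1025, 620]) cube([1185, 228, 155]);
translate([125, 1253, 775]) cube([1185, 228, 155]);
translate([125, 1481, 930]) cube([1185, 228, 155]);
translate([125, 1709, 1085]) cube([1185, 228, 155]);
translate([125, 1937, 1240]) cube([1185, 228, 155]);
translate([125, 2165, 1395]) cube([1185, 228, 155]);


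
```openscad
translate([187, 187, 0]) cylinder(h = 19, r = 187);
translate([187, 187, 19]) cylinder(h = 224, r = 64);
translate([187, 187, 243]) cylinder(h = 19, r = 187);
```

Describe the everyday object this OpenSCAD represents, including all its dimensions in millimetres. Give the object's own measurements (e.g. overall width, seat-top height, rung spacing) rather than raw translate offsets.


A spool: two coaxial disc flanges of radius 187 mm and thickness 19 mm, joined by a core cylinder of radius 64 mm and height 224 mm. The lower flange rests on z = 0 and the three cylinders share a vertical axis.


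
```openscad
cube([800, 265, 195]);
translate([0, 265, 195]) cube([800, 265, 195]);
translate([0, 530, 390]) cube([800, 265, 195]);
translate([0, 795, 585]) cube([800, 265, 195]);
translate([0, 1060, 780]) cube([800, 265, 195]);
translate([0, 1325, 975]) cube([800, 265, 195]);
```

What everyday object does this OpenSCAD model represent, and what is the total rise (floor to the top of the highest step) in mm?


A staircase. The total rise is 1170 mm.

6 identical blocks, each offset up and back from the previous — a staircase. Each step is 195 mm tall and there are 6 of them, so the total rise is 6 × 195 = 1170 mm.


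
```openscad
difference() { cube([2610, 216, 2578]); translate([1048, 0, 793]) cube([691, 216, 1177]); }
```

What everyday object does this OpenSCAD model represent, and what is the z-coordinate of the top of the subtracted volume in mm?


A wall with a window opening. The window head height is 1970 mm.

A wall with a rectangular opening subtracted — a window. Sill at z = 793, opening 1177 mm tall, so the head is at 793 + 1177 = 1970 mm.


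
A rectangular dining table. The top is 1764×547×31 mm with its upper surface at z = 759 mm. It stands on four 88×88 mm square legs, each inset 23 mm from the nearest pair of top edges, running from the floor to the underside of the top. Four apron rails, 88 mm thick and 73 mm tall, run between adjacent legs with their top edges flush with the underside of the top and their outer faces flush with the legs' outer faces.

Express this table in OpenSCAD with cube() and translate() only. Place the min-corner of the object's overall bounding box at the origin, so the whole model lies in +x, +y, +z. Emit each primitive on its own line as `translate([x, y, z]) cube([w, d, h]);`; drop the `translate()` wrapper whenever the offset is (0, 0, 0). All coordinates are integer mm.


// leg_h = 759 - 31 = 728
// apron z = 728 - 73 = 655
translate([0, 0, 728]) cube([1764, 547, 31]);
translate([23, 23, 0]) cube([88, 88, 728]);
translate([1653, 23, 0]) cube([88, 88, 728]);
translate([23, 436, 0]) cube([88, 88, 728]);
translate([1653, 436, 0]) cube([88, 88, 728]);
translate([111, 23, 655]) cube([1542, 88, 73]);
translate([111, 436, 655]) cube([1542, 88, 73]);
translate([23, 111, 655]) cube([88, 325, 73]);
translate([1653, 111, 655]) cube([88, 325, 73]);


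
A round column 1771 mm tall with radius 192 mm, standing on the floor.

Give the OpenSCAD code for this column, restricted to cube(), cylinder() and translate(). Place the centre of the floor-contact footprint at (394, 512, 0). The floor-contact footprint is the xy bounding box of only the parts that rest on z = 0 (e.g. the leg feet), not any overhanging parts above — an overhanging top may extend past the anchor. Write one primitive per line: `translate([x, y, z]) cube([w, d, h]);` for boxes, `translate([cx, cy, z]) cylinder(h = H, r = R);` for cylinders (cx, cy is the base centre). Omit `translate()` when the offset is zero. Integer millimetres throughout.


translate([394, 512, 0]) cylinder(h = 1771, r = 192);


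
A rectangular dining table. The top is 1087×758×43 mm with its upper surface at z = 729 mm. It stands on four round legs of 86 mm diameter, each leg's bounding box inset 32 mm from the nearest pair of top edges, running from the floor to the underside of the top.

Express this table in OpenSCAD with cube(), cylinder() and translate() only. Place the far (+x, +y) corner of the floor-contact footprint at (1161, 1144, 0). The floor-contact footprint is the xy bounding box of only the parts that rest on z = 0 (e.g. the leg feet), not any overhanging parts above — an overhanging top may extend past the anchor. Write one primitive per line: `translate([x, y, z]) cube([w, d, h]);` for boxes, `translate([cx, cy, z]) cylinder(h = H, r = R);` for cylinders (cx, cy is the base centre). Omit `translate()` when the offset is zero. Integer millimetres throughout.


translate([106, 418, 686]) cube([1087, 758, 43]);
translate([181, 493, 0]) cylinder(h = 686, r = 43);
translate([1118, 493, 0]) cylinder(h = 686, r = 43);
translate([181, 1101, 0]) cylinder(h = 686, r = 43);
translate([1118, 1101, 0]) cylinder(h = 686, r = 43);


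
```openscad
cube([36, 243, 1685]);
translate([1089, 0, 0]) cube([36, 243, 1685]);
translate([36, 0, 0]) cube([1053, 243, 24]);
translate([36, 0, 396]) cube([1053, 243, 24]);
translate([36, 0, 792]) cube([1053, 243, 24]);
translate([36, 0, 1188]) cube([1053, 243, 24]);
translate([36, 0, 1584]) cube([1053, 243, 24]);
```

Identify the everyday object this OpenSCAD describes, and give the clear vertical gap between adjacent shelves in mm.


A bookshelf. The clear shelf gap is 372 mm.

Two tall side panels with 5 horizontal boards between them — a bookshelf. The first two shelf undersides are at z = 0 and z = 396; with shelf thickness 24, the clear gap is 396 − 0 − 24 = 372 mm.


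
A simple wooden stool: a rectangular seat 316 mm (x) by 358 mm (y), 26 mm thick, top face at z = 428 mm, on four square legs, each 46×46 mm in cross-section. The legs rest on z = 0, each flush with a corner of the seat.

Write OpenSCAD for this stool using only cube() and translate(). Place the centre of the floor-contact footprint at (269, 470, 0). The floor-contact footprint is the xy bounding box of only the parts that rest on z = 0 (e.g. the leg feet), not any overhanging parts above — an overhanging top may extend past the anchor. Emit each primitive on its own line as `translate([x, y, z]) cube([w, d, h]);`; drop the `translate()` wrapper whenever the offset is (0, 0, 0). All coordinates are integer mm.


translate([111, 291, 402]) cube([316, 358, 26]);
translate([111, 291, 0]) cube([46, 46, 402]);
translate([381, 291, 0]) cube([46, 46, 402]);
translate([111, 603, 0]) cube([46, 46, 402]);
translate([381, 603, 0]) cube([46, 46, 402]);


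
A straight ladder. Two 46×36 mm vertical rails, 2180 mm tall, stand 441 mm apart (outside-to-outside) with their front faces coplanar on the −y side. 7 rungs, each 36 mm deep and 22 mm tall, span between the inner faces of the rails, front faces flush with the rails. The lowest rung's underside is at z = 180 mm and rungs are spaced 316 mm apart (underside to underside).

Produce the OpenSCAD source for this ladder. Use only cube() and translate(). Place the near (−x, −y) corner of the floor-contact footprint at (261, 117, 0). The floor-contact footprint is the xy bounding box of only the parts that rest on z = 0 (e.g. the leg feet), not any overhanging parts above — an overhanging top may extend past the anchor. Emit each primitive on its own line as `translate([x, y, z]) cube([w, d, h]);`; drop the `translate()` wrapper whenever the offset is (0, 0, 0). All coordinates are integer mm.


translate([261, 117, 0]) cube([46, 36, 2180]);
translate([656, 117, 0]) cube([46, 36, 2180]);
translate([307, 117, 180]) cube([349, 36, 22]);
translate([307, 117, 496]) cube([349, 36, 22]);
translate([307, 117, 812]) cube([349, 36, 22]);
translate([307, 117, 1128]) cube([349, 36, 22]);
translate([307, 117, 1444]) cube([349, 36, 22]);
translate([307, 117, 1760]) cube([349, 36, 22]);
translate([307, 117, 2076]) cube([349, 36, 22]);


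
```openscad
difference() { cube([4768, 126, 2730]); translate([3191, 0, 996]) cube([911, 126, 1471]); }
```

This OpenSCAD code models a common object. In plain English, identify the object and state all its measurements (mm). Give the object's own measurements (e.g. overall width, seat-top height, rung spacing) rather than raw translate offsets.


A wall 4768 mm long (x), 126 mm thick (y), 2730 mm tall, with a rectangular window opening cut through it. The opening is 911 mm wide and 1471 mm tall; its sill is at z = 996 mm and its near (−x) edge is 3191 mm from the wall's −x end. The opening passes through the full wall thickness.


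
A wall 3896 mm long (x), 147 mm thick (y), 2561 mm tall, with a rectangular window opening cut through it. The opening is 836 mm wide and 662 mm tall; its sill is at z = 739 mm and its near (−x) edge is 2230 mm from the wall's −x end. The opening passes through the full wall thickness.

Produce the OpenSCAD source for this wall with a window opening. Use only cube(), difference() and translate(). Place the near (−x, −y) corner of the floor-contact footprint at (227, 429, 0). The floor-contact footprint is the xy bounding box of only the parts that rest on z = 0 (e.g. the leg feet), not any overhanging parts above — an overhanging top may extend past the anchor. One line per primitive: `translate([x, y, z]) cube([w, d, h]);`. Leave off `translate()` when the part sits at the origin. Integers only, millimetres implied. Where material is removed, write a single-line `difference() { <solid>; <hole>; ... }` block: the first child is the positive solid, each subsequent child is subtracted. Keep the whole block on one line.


difference() { translate([227, 429, 0]) cube([3896, 147, 2561]); translate([2457, 429, 739]) cube([836, 147, 662]); }


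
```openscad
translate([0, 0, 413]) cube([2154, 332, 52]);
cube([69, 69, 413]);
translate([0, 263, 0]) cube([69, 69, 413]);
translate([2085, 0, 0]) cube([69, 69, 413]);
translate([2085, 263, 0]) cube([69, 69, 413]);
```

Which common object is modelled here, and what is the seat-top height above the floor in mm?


A bench. The seat-top height is 465 mm.

A long slab on four corner posts — a bench. The slab sits at z = 413 with thickness 52, so the top is 413 + 52 = 465 mm.


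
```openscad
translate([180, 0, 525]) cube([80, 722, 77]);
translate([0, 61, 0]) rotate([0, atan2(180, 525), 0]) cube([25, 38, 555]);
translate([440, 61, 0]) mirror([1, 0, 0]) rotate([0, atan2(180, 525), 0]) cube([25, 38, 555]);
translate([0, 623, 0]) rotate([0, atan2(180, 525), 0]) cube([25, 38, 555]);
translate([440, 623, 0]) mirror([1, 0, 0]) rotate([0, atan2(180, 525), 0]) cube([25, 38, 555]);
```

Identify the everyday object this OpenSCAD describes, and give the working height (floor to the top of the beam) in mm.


A sawhorse. The overall height is 602 mm.

A beam across two mirrored pairs of raked legs — a sawhorse. The beam's underside is at z = 525 (matching the legs' vertical rise in atan2(180, 525)) and the beam is 77 mm tall, so its top is at 525 + 77 = 602 mm. The raked legs top out at the beam's underside, so that is the highest point.


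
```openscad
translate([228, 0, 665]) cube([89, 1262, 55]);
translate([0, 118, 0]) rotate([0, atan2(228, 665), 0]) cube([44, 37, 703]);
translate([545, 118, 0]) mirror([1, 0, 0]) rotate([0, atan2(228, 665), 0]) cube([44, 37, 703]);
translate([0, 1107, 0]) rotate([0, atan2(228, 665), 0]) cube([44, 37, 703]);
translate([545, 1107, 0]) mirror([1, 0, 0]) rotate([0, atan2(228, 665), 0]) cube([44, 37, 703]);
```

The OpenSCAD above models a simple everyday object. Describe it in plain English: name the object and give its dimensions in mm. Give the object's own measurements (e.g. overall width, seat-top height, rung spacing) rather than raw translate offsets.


A sawhorse. A 89×1262×55 mm beam (x, y, z) sits on two A-frame leg pairs. Each pair is two raked legs of 44×37 mm section (37 mm along y) splaying symmetrically in x. Each leg rises 665 mm vertically over 228 mm of horizontal reach and is 703 mm long along its own axis. Every leg's outer bottom edge rests on the floor and its outer top edge meets a bottom edge of the beam — the left legs (tilting toward +x) meet the beam's −x bottom edge, the right legs (their mirror images, tilting toward −x) meet its +x bottom edge — so the leg tops tuck under the beam, the beam's underside is 665 mm above the floor, and the feet are 545 mm apart outside-to-outside with the beam centred between them. The two leg pairs are set in 118 mm from either end of the beam.


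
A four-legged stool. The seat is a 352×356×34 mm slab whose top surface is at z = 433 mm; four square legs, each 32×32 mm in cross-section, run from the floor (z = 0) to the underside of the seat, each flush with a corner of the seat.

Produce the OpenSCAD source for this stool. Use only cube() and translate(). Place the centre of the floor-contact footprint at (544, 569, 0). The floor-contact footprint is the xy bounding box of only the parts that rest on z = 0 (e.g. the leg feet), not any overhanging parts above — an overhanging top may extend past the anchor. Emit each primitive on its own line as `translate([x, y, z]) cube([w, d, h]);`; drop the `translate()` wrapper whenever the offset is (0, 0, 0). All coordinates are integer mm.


translate([368, 391, 399]) cube([352, 356, 34]);
translate([368, 391, 0]) cube([32, 32, 399]);
translate([688, 391, 0]) cube([32, 32, 399]);
translate([368, 715, 0]) cube([32, 32, 399]);
translate([688, 715, 0]) cube([32, 32, 399]);


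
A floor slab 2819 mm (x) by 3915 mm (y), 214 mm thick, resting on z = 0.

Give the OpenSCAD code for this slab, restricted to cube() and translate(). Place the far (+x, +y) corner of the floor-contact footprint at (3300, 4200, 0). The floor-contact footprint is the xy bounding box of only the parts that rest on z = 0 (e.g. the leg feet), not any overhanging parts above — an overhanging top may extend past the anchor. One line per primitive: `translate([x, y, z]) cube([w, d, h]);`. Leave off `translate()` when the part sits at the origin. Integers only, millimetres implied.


translate([481, 285, 0]) cube([2819, 3915, 214]);


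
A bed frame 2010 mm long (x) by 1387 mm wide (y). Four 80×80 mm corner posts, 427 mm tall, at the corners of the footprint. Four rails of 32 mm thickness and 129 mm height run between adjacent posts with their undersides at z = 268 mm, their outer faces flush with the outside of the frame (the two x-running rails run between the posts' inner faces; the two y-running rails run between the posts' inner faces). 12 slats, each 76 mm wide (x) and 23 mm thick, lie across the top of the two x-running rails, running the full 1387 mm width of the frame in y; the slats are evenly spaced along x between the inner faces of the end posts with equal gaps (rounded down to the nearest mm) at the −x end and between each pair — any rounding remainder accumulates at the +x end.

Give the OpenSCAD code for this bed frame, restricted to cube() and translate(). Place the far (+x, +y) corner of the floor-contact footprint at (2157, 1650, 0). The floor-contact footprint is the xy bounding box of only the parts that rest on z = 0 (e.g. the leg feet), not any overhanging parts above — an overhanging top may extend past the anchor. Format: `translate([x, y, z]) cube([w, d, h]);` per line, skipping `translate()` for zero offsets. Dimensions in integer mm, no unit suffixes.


translate([147, 263, 0]) cube([80, 80, 427]);
translate([147, 1570, 0]) cube([80, 80, 427]);
translate([2077, 263, 0]) cube([80, 80, 427]);
translate([2077, 1570, 0]) cube([80, 80, 427]);
translate([227, 263, 268]) cube([1850, 32, 129]);
translate([227, 1618, 268]) cube([1850, 32, 129]);
translate([147, 343, 268]) cube([32, 1227, 129]);
translate([2125, 343, 268]) cube([32, 1227, 129]);
translate([299, 263, 397]) cube([76, 1387, 23]);
translate([447, 263, 397]) cube([76, 1387, 23]);
translate([595, 263, 397]) cube([76, 1387, 23]);
translate([743, 263, 397]) cube([76, 1387, 23]);
translate([891, 263, 397]) cube([76, 1387, 23]);
translate([1039, 263, 397]) cube([76, 1387, 23]);
translate([1187, 263, 397]) cube([76, 1387, 23]);
translate([1335, 263, 397]) cube([76, 1387, 23]);
translate([1483, 263, 397]) cube([76, 1387, 23]);
translate([1631, 263, 397]) cube([76, 1387, 23]);
translate([1779, 263, 397]) cube([76, 1387, 23]);
translate([1927, 263, 397]) cube([76, 1387, 23]);


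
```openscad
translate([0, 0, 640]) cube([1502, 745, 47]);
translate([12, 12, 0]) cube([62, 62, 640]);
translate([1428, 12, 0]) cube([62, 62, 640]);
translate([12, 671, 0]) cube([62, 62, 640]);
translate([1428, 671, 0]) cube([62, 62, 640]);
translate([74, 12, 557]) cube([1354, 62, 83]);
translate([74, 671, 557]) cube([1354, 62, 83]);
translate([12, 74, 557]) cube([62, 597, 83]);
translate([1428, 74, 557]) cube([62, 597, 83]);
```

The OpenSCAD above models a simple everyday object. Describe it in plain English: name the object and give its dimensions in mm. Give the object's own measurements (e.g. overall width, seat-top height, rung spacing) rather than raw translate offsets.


A table: top 1502 mm (x) × 745 mm (y), 47 mm thick, upper face at z = 687 mm, on four 62×62 mm square legs, each inset 12 mm from the nearest pair of top edges from z = 0 to the bottom of the top. Four apron rails, 62 mm thick and 83 mm tall, run between adjacent legs with their top edges flush with the underside of the top and their outer faces flush with the legs' outer faces.


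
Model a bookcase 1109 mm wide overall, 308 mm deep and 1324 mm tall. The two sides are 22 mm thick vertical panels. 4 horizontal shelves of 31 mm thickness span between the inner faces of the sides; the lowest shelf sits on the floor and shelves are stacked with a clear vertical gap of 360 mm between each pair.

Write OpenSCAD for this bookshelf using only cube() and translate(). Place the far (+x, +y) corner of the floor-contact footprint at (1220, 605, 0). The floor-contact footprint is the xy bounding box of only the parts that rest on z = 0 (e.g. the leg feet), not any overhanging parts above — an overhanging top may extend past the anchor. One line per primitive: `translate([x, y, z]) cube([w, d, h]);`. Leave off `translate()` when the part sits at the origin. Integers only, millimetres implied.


translate([111, 297, 0]) cube([22, 308, 1324]);
translate([1198, 297, 0]) cube([22, 308, 1324]);
translate([133, 297, 0]) cube([1065, 308, 31]);
translate([133, 297, 391]) cube([1065, 308, 31]);
translate([133, 297, 782]) cube([1065, 308, 31]);
translate([133, 297, 1173]) cube([1065, 308, 31]);


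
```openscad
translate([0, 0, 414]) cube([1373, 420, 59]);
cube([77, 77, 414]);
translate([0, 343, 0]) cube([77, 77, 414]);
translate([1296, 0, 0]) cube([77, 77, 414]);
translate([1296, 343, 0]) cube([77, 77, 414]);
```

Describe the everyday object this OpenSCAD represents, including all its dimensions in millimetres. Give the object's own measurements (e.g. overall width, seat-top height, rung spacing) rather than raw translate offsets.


A bench: a 1373×420 mm seat slab, 59 mm thick, top at z = 473 mm, on four 77×77 mm square legs flush with the seat corners and standing on z = 0.


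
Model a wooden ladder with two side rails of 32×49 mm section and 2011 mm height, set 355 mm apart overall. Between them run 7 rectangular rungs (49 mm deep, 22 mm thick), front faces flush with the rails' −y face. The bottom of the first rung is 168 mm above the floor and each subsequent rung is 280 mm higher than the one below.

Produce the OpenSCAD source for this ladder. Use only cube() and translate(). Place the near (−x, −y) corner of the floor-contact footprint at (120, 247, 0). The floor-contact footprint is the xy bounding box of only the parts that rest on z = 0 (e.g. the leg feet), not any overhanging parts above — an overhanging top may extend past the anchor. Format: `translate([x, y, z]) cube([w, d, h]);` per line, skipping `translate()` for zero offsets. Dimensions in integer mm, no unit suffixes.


translate([120, 247, 0]) cube([32, 49, 2011]);
translate([443, 247, 0]) cube([32, 49, 2011]);
translate([152, 247, 168]) cube([291, 49, 22]);
translate([152, 247, 448]) cube([291, 49, 22]);
translate([152, 247, 728]) cube([291, 49, 22]);
translate([152, 247, 1008]) cube([291, 49, 22]);
translate([152, 247, 1288]) cube([291, 49, 22]);
translate([152, 247, 1568]) cube([291, 49, 22]);
translate([152, 247, 1848]) cube([291, 49, 22]);


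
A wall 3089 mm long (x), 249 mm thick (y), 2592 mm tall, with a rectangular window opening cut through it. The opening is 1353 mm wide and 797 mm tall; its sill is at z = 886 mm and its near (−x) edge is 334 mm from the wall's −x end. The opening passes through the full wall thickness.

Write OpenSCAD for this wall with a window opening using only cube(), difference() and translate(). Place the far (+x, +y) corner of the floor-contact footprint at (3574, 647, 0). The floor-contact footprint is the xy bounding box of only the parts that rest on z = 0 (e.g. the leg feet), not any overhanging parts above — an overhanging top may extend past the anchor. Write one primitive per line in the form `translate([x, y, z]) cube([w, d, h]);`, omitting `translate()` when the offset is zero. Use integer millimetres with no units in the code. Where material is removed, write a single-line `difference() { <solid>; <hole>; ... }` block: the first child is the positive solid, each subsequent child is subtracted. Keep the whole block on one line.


difference() { translate([485, 398, 0]) cube([3089, 249, 2592]); translate([819, 398, 886]) cube([1353, 249, 797]); }


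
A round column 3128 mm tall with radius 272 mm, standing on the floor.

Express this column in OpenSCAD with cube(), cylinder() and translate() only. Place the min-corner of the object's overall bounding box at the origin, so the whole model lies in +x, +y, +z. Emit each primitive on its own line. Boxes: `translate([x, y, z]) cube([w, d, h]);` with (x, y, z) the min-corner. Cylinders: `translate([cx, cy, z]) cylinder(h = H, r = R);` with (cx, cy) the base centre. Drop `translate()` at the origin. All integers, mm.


translate([272, 272, 0]) cylinder(h = 3128, r = 272);


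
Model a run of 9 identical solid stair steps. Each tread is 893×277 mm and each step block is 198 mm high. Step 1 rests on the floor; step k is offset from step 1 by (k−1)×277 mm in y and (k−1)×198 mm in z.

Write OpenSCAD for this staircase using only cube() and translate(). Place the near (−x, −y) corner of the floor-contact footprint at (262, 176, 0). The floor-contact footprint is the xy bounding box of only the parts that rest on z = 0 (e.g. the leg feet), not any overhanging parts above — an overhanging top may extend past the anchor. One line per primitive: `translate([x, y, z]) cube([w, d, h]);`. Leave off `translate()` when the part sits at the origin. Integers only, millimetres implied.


translate([262, 176, 0]) cube([893, 277, 198]);
translate([262, 453, 198]) cube([893, 277, 198]);
translate([262, 730, 396]) cube([893, 277, 198]);
translate([262, 1007, 594]) cube([893, 277, 198]);
translate([262, 1284, 792]) cube([893, 277, 198]);
translate([262, 1561, 990]) cube([893, 277, 198]);
translate([262, 1838, 1188]) cube([893, 277, 198]);
translate([262, 2115, 1386]) cube([893, 277, 198]);
translate([262, 2392, 1584]) cube([893, 277, 198]);


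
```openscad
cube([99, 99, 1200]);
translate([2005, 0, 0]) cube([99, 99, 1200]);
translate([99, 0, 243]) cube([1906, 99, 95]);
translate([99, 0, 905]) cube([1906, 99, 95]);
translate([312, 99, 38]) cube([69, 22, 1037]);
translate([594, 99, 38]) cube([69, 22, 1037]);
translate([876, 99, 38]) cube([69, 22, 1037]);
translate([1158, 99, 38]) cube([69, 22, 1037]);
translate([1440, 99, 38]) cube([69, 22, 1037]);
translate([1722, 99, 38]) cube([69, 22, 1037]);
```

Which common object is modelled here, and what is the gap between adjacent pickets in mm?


A fence section. The picket gap is 213 mm.

Two posts, two rails, 6 pickets — a fence section. Span 1906 mm holds 6 pickets of 69 mm with 7 equal gaps: ⌊(1906 − 6·69) / 7⌋ = 213 mm.


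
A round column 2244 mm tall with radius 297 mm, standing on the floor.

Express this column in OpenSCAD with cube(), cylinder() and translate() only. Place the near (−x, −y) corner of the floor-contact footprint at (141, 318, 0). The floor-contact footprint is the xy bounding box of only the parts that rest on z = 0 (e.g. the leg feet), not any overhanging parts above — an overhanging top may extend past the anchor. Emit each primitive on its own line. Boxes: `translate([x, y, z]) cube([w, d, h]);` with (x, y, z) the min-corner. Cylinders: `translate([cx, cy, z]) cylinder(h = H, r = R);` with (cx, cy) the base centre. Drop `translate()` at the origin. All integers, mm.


translate([438, 615, 0]) cylinder(h = 2244, r = 297);


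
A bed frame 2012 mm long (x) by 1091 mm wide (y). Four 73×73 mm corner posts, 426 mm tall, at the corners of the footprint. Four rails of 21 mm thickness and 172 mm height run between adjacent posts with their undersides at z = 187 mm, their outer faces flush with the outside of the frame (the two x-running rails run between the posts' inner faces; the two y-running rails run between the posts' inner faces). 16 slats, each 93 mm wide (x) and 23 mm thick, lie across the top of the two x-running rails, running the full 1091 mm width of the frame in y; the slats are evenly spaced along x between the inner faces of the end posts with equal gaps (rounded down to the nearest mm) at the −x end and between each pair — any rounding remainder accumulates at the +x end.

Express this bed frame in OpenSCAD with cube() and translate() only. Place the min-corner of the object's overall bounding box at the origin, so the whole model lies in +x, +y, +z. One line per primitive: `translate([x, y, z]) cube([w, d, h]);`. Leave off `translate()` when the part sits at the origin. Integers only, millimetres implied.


cube([73, 73, 426]);
translate([0, 1018, 0]) cube([73, 73, 426]);
translate([1939, 0, 0]) cube([73, 73, 426]);
translate([1939, 1018, 0]) cube([73, 73, 426]);
translate([73, 0, 187]) cube([1866, 21, 172]);
translate([73, 1070, 187]) cube([1866, 21, 172]);
translate([0, 73, 187]) cube([21, 945, 172]);
translate([1991, 73, 187]) cube([21, 945, 172]);
translate([95, 0, 359]) cube([93, 1091, 23]);
translate([210, 0, 359]) cube([93, 1091, 23]);
translate([325, 0, 359]) cube([93, 1091, 23]);
translate([440, 0, 359]) cube([93, 1091, 23]);
translate([555, 0, 359]) cube([93, 1091, 23]);
translate([670, 0, 359]) cube([93, 1091, 23]);
translate([785, 0, 359]) cube([93, 1091, 23]);
translate([900, 0, 359]) cube([93, 1091, 23]);
translate([1015, 0, 359]) cube([93, 1091, 23]);
translate([1130, 0, 359]) cube([93, 1091, 23]);
translate([1245, 0, 359]) cube([93, 1091, 23]);
translate([1360, 0, 359]) cube([93, 1091, 23]);
translate([1475, 0, 359]) cube([93, 1091, 23]);
translate([1590, 0, 359]) cube([93, 1091, 23]);
translate([1705, 0, 359]) cube([93, 1091, 23]);
translate([1820, 0, 359]) cube([93, 1091, 23]);


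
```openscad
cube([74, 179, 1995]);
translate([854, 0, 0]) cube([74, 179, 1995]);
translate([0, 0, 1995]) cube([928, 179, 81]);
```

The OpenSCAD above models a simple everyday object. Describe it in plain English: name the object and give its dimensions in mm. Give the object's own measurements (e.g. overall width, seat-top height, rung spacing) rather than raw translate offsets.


A door frame. The clear opening is 780 mm wide and 1995 mm high. Two 74 mm wide jambs, 179 mm deep, stand either side of the opening from the floor to the top of the opening. A 81 mm thick head sits across the top of both jambs, spanning the full outside width of the frame.


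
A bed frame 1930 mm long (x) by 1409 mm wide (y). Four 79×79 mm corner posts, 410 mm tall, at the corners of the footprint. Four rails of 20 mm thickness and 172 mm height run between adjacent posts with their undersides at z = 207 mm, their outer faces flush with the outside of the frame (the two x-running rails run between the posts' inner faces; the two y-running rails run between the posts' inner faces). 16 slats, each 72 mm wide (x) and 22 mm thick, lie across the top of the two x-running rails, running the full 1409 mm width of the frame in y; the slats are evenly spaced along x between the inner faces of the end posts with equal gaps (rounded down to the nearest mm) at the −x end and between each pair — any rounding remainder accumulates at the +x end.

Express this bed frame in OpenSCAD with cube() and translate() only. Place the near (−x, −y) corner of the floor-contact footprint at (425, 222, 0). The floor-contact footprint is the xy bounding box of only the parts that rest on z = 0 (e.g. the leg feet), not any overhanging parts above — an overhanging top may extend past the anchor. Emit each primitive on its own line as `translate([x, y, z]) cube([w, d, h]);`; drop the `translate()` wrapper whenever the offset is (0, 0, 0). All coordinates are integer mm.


translate([425, 222, 0]) cube([79, 79, 410]);
translate([425, 1552, 0]) cube([79, 79, 410]);
translate([2276, 222, 0]) cube([79, 79, 410]);
translate([2276, 1552, 0]) cube([79, 79, 410]);
translate([504, 222, 207]) cube([1772, 20, 172]);
translate([504, 1611, 207]) cube([1772, 20, 172]);
translate([425, 301, 207]) cube([20, 1251, 172]);
translate([2335, 301, 207]) cube([20, 1251, 172]);
translate([540, 222, 379]) cube([72, 1409, 22]);
translate([648, 222, 379]) cube([72, 1409, 22]);
translate([756, 222, 379]) cube([72, 1409, 22]);
translate([864, 222, 379]) cube([72, 1409, 22]);
translate([972, 222, 379]) cube([72, 1409, 22]);
translate([1080, 222, 379]) cube([72, 1409, 22]);
translate([1188, 222, 379]) cube([72, 1409, 22]);
translate([1296, 222, 379]) cube([72, 1409, 22]);
translate([1404, 222, 379]) cube([72, 1409, 22]);
translate([1512, 222, 379]) cube([72, 1409, 22]);
translate([1620, 222, 379]) cube([72, 1409, 22]);
translate([1728, 222, 379]) cube([72, 1409, 22]);
translate([1836, 222, 379]) cube([72, 1409, 22]);
translate([1944, 222, 379]) cube([72, 1409, 22]);
translate([2052, 222, 379]) cube([72, 1409, 22]);
translate([2160, 222, 379]) cube([72, 1409, 22]);


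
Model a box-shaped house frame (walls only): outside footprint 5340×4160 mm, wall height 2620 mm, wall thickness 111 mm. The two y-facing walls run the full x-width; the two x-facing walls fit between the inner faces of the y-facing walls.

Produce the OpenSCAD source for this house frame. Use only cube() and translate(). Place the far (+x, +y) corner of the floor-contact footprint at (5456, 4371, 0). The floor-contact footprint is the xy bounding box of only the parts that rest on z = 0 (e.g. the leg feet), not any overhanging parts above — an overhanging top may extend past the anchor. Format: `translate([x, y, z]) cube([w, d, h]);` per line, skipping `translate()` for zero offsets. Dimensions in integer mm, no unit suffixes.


translate([116, 211, 0]) cube([5340, 111, 2620]);
translate([116, 4260, 0]) cube([5340, 111, 2620]);
translate([116, 322, 0]) cube([111, 3938, 2620]);
translate([5345, 322, 0]) cube([111, 3938, 2620]);


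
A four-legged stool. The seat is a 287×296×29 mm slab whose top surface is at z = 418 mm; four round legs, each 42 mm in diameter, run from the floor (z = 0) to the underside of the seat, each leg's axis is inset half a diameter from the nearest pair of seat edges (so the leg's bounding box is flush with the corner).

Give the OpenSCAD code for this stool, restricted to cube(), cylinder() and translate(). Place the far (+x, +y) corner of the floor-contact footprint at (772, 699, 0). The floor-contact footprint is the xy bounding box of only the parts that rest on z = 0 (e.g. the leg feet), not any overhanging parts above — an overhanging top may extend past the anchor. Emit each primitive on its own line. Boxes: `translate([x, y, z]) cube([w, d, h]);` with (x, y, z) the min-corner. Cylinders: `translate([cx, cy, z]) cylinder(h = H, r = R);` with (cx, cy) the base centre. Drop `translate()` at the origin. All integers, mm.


translate([485, 403, 389]) cube([287, 296, 29]);
translate([506, 424, 0]) cylinder(h = 389, r = 21);
translate([751, 424, 0]) cylinder(h = 389, r = 21);
translate([506, 678, 0]) cylinder(h = 389, r = 21);
translate([751, 678, 0]) cylinder(h = 389, r = 21);


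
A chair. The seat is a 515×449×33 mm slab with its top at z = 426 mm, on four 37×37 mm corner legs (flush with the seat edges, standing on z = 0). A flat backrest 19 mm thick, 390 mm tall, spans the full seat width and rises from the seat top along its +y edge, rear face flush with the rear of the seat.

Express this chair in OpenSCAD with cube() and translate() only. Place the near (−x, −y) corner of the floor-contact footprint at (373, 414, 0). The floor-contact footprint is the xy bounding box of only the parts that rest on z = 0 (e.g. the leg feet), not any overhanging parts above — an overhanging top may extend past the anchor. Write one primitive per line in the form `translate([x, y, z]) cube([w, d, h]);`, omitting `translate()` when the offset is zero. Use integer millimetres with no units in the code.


translate([373, 414, 393]) cube([515, 449, 33]);
translate([373, 414, 0]) cube([37, 37, 393]);
translate([851, 414, 0]) cube([37, 37, 393]);
translate([373, 826, 0]) cube([37, 37, 393]);
translate([851, 826, 0]) cube([37, 37, 393]);
translate([373, 844, 426]) cube([515, 19, 390]);


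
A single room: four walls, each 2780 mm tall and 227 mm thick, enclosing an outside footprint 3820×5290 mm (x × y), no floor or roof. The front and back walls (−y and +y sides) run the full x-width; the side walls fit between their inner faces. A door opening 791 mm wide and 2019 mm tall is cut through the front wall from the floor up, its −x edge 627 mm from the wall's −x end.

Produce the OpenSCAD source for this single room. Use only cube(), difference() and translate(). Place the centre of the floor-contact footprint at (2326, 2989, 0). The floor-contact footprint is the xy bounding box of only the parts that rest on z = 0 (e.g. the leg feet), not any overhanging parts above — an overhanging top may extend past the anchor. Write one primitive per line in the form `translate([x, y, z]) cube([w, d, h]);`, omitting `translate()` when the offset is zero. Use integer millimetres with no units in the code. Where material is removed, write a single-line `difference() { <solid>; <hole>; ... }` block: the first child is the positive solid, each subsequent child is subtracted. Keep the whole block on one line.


difference() { translate([416, 344, 0]) cube([3820, 227, 2780]); translate([1043, 344, 0]) cube([791, 227, 2019]); }
translate([416, 5407, 0]) cube([3820, 227, 2780]);
translate([416, 571, 0]) cube([227, 4836, 2780]);
translate([4009, 571, 0]) cube([227, 4836, 2780]);


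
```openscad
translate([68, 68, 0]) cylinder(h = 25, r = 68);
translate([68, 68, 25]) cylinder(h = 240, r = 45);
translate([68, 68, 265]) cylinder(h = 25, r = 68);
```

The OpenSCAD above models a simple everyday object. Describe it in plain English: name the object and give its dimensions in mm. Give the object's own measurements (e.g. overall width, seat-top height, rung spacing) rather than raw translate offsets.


A spool: two coaxial disc flanges of radius 68 mm and thickness 25 mm, joined by a core cylinder of radius 45 mm and height 240 mm. The lower flange rests on z = 0 and the three cylinders share a vertical axis.


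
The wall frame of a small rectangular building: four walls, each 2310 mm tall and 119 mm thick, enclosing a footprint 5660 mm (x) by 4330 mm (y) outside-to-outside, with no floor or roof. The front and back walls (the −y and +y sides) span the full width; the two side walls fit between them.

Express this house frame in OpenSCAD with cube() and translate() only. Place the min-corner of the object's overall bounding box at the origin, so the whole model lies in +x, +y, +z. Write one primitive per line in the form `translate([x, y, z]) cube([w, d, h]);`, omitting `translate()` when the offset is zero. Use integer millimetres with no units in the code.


cube([5660, 119, 2310]);
translate([0, 4211, 0]) cube([5660, 119, 2310]);
translate([0, 119, 0]) cube([119, 4092, 2310]);
translate([5541, 119, 0]) cube([119, 4092, 2310]);


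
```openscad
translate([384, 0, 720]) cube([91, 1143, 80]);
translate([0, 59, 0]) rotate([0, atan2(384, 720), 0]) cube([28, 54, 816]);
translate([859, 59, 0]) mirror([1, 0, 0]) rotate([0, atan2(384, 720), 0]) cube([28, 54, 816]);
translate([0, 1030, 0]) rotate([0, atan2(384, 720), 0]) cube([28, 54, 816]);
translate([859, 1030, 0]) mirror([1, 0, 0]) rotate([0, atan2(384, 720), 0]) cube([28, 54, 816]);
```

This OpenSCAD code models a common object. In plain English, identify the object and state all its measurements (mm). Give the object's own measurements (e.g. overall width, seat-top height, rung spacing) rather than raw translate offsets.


A sawhorse. A 91×1143×80 mm beam (x, y, z) sits on two A-frame leg pairs. Each pair is two raked legs of 28×54 mm section (54 mm along y) splaying symmetrically in x. Each leg rises 720 mm vertically over 384 mm of horizontal reach and is 816 mm long along its own axis. Every leg's outer bottom edge rests on the floor and its outer top edge meets a bottom edge of the beam — the left legs (tilting toward +x) meet the beam's −x bottom edge, the right legs (their mirror images, tilting toward −x) meet its +x bottom edge — so the leg tops tuck under the beam, the beam's underside is 720 mm above the floor, and the feet are 859 mm apart outside-to-outside with the beam centred between them. The two leg pairs are set in 59 mm from either end of the beam.


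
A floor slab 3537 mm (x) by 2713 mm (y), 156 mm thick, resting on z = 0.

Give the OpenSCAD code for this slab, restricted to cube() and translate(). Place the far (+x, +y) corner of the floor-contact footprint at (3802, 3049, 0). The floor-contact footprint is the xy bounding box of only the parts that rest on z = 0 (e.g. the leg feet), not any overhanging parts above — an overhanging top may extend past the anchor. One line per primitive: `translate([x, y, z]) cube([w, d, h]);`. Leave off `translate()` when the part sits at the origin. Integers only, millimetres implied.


translate([265, 336, 0]) cube([3537, 2713, 156]);
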